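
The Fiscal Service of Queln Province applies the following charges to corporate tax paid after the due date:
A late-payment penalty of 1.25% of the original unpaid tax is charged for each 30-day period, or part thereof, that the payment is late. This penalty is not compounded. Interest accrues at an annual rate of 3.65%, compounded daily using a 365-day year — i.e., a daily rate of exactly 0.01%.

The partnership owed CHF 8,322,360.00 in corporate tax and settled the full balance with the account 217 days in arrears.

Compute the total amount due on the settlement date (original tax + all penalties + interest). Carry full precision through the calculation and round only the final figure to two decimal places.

CHF 9,337,155.69

Penalty periods: ⌈217/30⌉ = 8; penalty = 8 × 1.25% × CHF 8,322,360.00 = CHF 832,236.00
Interest: CHF 8,322,360.00 × ((1 + 0.0001)^217 − 1) = CHF 8,322,360.00 × 0.02193605… = CHF 182,559.6935…
Total = CHF 8,322,360.00 + CHF 832,236.0000 + CHF 182,559.6935… = CHF 9,337,155.69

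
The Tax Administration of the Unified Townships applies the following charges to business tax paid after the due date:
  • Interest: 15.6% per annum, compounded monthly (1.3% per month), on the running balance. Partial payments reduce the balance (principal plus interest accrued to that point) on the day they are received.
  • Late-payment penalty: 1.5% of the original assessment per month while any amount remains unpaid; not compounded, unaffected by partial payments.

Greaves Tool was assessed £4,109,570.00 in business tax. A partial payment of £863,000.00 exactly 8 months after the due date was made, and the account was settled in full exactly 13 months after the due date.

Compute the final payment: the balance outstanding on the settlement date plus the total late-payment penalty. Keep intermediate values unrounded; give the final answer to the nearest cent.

£4,741,721.41

Balance at month 8: £4,109,570.0000 × (1 + 0.013)^8 = £4,556,925.6760…
After £863,000.00 payment: £4,556,925.6760… − £863,000.00 = £3,693,925.6760…
Balance at month 13: £3,693,925.6760… × (1 + 0.013)^5 = £3,940,355.2638…
Penalty: 13 × 1.5% × £4,109,570.00 = £801,366.15
Final settlement = outstanding balance + penalty = £3,940,355.2638… + £801,366.15 = £4,741,721.41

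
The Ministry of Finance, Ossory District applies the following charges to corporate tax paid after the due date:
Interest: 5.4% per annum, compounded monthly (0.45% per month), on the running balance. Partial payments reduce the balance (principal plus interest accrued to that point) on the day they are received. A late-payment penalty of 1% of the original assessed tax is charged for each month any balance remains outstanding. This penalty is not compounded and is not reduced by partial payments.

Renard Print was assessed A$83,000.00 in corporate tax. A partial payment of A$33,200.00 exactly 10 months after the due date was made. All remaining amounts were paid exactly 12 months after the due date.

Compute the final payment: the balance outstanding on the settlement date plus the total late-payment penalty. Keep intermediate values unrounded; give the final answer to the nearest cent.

Balance at month 10: A$83,000.0000 × (1 + 0.0045)^10 = A$86,811.5485…
After A$33,200.00 payment: A$86,811.5485… − A$33,200.00 = A$53,611.5485…
Balance at month 12: A$53,611.5485… × (1 + 0.0045)^2 = A$54,095.1381…
Penalty: 12 × 1% × A$83,000.00 = A$9,960.00
Final settlement = outstanding balance + penalty = A$54,095.1381… + A$9,960.00 = A$64,055.14

A$64,055.14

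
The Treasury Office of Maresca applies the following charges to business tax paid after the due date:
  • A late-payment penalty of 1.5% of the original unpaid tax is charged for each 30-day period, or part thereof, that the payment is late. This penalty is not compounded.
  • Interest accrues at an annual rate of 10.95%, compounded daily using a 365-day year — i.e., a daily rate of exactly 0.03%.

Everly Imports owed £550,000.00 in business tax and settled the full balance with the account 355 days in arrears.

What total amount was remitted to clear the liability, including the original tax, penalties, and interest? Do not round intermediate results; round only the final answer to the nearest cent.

£710,798.09

Penalty periods: ⌈355/30⌉ = 12; penalty = 12 × 1.5% × £550,000.00 = £99,000.00
Interest: £550,000.00 × ((1 + 0.0003)^355 − 1) = £550,000.00 × 0.11236016… = £61,798.0879…
Total = £550,000.00 + £99,000.0000 + £61,798.0879… = £710,798.09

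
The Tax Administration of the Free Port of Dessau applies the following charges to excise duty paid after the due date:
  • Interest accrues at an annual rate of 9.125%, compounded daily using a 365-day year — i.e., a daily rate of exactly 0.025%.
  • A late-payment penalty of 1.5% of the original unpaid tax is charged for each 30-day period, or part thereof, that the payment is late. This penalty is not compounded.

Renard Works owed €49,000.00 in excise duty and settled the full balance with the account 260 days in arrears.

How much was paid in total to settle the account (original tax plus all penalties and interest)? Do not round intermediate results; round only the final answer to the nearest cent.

€58,905.37

Penalty periods: ⌈260/30⌉ = 9; penalty = 9 × 1.5% × €49,000.00 = €6,615.00
Interest: €49,000.00 × ((1 + 0.00025)^260 − 1) = €49,000.00 × 0.06715036… = €3,290.3674…
Total = €49,000.00 + €6,615.0000 + €3,290.3674… = €58,905.37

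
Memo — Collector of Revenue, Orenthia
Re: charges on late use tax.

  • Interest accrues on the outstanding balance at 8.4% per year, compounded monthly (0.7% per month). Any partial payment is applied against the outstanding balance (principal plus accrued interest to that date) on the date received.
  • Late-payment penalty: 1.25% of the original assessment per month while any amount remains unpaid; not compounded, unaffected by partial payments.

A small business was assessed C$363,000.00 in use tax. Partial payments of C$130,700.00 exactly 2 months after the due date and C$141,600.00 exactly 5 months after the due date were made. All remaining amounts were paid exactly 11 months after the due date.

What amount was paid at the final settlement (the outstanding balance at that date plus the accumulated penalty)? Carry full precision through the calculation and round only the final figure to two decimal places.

Balance at month 2: C$363,000.0000 × (1 + 0.007)^2 = C$368,099.7870
After C$130,700.00 payment: C$368,099.7870 − C$130,700.00 = C$237,399.7870
Balance at month 5: C$237,399.7870 × (1 + 0.007)^3 = C$242,420.1617…
After C$141,600.00 payment: C$242,420.1617… − C$141,600.00 = C$100,820.1617…
Balance at month 11: C$100,820.1617… × (1 + 0.007)^6 = C$105,129.4066…
Penalty: 11 × 1.25% × C$363,000.00 = C$49,912.50
Final settlement = outstanding balance + penalty = C$105,129.4066… + C$49,912.50 = C$155,041.91

C$155,041.91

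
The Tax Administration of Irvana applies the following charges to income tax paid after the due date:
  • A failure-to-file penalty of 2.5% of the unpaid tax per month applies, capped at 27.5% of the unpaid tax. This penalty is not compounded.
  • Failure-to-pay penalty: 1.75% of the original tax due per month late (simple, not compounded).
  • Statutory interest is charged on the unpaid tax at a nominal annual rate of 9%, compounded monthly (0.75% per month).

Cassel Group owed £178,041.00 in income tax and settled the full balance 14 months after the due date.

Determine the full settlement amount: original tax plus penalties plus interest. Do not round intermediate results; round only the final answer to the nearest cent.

Failure-to-file: 14 × 2.5% × £178,041.00 = £62,314.35, capped at 27.5% × £178,041.00 = £48,961.28…
Failure-to-pay penalty = 1.75% × £178,041.00 × 14 mo = £43,620.05…
Interest: £178,041.00 × ((1 + 0.0075)^14 − 1) = £178,041.00 × 0.1102755… = £19,633.5652…
Total = £178,041.00 + £92,581.3200 + £19,633.5652… = £290,255.89

£290,255.89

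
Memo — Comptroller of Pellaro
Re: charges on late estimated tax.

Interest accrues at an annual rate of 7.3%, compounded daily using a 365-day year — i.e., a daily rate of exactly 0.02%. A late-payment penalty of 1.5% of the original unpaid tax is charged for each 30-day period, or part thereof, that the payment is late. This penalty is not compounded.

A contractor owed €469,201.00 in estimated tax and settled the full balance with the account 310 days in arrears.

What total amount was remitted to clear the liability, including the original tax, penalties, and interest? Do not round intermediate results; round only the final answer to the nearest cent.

€576,627.27

Penalty periods: ⌈310/30⌉ = 11; penalty = 11 × 1.5% × €469,201.00 = €77,418.17…
Interest: €469,201.00 × ((1 + 0.0002)^310 − 1) = €469,201.00 × 0.06395575… = €30,008.1014…
Total = €469,201.00 + €77,418.1650 + €30,008.1014… = €576,627.27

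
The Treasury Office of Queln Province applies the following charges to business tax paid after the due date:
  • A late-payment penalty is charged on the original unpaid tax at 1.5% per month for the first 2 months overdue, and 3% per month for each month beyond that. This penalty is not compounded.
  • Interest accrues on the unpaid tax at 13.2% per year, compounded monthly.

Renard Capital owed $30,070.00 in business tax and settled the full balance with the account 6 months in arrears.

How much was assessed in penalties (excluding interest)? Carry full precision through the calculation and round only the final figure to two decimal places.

$4,510.50

Penalty, months 1–2: 2 × 1.5% × $30,070.00 = $902.10
Penalty, months 3–6: 4 × 3% × $30,070.00 = $3,608.40
Total penalty = $902.10 + $3,608.40 = $4,510.50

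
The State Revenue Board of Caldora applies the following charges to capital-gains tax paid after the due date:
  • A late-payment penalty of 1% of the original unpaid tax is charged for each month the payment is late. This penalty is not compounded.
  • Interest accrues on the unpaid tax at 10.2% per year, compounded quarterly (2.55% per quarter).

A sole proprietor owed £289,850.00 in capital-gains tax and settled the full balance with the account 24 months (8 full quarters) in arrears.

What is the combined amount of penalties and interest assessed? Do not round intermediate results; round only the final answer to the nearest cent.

Late-payment penalty: 24 × 1% × £289,850.00 = £69,564.00
Interest: £289,850.00 × ((1 + 0.0255)^8 − 1) = £289,850.00 × 0.2231658… = £64,684.5974…
Penalties + interest = £69,564.0000 + £64,684.5974… = £134,248.60

£134,248.60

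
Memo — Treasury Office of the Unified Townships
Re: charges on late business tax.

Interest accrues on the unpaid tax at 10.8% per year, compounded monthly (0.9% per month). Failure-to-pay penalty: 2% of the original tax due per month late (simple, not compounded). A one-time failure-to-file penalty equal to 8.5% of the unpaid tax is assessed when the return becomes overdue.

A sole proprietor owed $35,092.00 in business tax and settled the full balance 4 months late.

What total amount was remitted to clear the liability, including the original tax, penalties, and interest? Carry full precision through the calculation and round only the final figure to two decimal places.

$42,162.65

Failure-to-file penalty: 8.5% × $35,092.00 = $2,982.82
Failure-to-pay penalty: 4 × 2% × $35,092.00 = $2,807.36
Interest: $35,092.00 × ((1 + 0.009)^4 − 1) = $35,092.00 × 0.0364889… = $1,280.4693…
Total = $35,092.00 + $5,790.1800 + $1,280.4693… = $42,162.65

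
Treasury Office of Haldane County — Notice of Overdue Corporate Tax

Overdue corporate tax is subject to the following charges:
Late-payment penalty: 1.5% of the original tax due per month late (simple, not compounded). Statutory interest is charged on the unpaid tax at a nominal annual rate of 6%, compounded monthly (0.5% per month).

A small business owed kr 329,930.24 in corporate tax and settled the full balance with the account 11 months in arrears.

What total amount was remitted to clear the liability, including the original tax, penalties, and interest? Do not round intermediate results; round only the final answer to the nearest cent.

kr 402,975.42

Late-payment penalty: 11 × 1.5% × kr 329,930.24 = kr 54,438.49…
Interest: kr 329,930.24 × ((1 + 0.005)^11 − 1) = kr 329,930.24 × 0.0563958… = kr 18,606.6906…
Total = kr 329,930.24 + kr 54,438.4896 + kr 18,606.6906… = kr 402,975.42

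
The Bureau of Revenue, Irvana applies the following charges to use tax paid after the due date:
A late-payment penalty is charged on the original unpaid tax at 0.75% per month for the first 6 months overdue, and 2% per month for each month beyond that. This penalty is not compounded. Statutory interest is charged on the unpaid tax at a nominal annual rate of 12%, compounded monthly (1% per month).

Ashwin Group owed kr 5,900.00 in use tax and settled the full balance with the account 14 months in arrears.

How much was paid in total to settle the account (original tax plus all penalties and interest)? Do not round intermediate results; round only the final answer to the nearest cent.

kr 7,991.40

Penalty, months 1–6: 6 × 0.75% × kr 5,900.00 = kr 265.50
Penalty, months 7–14: 8 × 2% × kr 5,900.00 = kr 944.00
Interest: kr 5,900.00 × ((1 + 0.01)^14 − 1) = kr 5,900.00 × 0.1494742… = kr 881.8979…
Total = kr 5,900.00 + kr 1,209.5000 + kr 881.8979… = kr 7,991.40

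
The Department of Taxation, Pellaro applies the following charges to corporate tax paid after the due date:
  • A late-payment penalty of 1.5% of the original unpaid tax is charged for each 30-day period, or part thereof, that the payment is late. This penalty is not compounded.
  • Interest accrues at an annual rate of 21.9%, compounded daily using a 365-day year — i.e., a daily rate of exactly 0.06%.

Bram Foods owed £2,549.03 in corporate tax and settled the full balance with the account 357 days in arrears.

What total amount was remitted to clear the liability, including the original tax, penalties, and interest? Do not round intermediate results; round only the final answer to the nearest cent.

£3,616.54

Penalty periods: ⌈357/30⌉ = 12; penalty = 12 × 1.5% × £2,549.03 = £458.83…
Interest: £2,549.03 × ((1 + 0.0006)^357 − 1) = £2,549.03 × 0.23879083… = £608.6850…
Total = £2,549.03 + £458.8254 + £608.6850… = £3,616.54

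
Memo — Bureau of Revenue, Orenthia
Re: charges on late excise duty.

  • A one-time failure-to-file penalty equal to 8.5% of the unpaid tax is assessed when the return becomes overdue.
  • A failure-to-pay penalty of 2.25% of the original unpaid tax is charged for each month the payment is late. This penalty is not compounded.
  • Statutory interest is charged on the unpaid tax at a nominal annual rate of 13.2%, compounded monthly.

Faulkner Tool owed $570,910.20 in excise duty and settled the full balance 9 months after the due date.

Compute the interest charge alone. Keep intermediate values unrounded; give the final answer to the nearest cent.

$59,071.89

Interest (13.2%/yr ÷ 12 = 1.1%/month): $570,910.20 × ((1 + 0.011)^9 − 1) = $59,071.8895…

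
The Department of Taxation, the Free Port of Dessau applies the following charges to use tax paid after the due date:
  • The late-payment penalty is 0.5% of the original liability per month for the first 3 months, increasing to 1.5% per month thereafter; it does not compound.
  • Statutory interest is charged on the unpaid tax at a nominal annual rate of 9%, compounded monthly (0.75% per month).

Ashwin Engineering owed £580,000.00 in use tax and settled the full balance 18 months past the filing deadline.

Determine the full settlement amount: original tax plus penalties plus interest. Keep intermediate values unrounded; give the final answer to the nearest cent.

£802,697.03

Penalty, months 1–3: 3 × 0.5% × £580,000.00 = £8,700.00
Penalty, months 4–18: 15 × 1.5% × £580,000.00 = £130,500.00
Interest: £580,000.00 × ((1 + 0.0075)^18 − 1) = £580,000.00 × 0.1439604… = £83,497.0254…
Total = £580,000.00 + £139,200.0000 + £83,497.0254… = £802,697.03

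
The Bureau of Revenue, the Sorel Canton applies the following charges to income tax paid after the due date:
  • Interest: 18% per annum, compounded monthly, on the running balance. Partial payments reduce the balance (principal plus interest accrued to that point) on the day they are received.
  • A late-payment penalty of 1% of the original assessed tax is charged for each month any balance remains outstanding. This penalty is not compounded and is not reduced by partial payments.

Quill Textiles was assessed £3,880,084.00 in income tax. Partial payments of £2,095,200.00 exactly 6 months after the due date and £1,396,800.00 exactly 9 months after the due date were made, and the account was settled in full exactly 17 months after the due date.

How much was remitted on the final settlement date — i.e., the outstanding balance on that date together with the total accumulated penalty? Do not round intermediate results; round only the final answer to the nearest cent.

£1,615,717.90

Monthly rate = 18% ÷ 12 = 1.5%
Balance at month 6: £3,880,084.0000 × (1 + 0.015)^6 = £4,242,651.7133…
After £2,095,200.00 payment: £4,242,651.7133… − £2,095,200.00 = £2,147,451.7133…
Balance at month 9: £2,147,451.7133… × (1 + 0.015)^3 = £2,245,543.8180…
After £1,396,800.00 payment: £2,245,543.8180… − £1,396,800.00 = £848,743.8180…
Balance at month 17: £848,743.8180… × (1 + 0.015)^8 = £956,103.6189…
Penalty: 17 × 1% × £3,880,084.00 = £659,614.28
Final settlement = outstanding balance + penalty = £956,103.6189… + £659,614.28 = £1,615,717.90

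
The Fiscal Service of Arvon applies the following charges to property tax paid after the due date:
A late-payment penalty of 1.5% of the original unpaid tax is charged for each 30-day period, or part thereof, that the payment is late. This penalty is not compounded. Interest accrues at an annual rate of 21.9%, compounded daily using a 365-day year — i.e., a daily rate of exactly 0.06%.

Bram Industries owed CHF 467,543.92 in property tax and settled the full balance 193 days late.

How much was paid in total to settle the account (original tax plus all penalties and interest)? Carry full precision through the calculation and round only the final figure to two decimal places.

Penalty periods: ⌈193/30⌉ = 7; penalty = 7 × 1.5% × CHF 467,543.92 = CHF 49,092.11…
Interest: CHF 467,543.92 × ((1 + 0.0006)^193 − 1) = CHF 467,543.92 × 0.12273231… = CHF 57,382.7437…
Total = CHF 467,543.92 + CHF 49,092.1116 + CHF 57,382.7437… = CHF 574,018.78

CHF 574,018.78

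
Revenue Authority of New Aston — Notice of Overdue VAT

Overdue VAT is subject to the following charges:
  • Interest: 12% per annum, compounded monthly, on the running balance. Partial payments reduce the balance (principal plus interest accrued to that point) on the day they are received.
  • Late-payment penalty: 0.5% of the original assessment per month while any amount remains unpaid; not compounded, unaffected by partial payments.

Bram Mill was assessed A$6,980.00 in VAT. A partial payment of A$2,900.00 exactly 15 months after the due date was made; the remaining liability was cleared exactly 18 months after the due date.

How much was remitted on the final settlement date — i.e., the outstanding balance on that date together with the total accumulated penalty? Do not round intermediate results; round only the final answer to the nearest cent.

Monthly rate = 12% ÷ 12 = 1%
Balance at month 15: A$6,980.0000 × (1 + 0.01)^15 = A$8,103.5633…
After A$2,900.00 payment: A$8,103.5633… − A$2,900.00 = A$5,203.5633…
Balance at month 18: A$5,203.5633… × (1 + 0.01)^3 = A$5,361.2365…
Penalty: 18 × 0.5% × A$6,980.00 = A$628.20
Final settlement = outstanding balance + penalty = A$5,361.2365… + A$628.20 = A$5,989.44

A$5,989.44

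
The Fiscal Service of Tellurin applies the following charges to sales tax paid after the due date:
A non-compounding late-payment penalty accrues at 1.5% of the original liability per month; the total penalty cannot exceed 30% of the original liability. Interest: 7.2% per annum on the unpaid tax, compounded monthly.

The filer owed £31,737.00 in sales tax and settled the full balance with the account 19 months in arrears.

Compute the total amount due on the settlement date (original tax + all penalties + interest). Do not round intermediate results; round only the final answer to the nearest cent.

£44,602.24

Penalty: 19 × 1.5% × £31,737.00 = £9,045.05… (below the 30% cap of £9,521.10)
Interest (7.2%/yr ÷ 12 = 0.6%/month): £31,737.00 × ((1 + 0.006)^19 − 1) = £3,820.1960…
Total = £31,737.00 + £9,045.0450 + £3,820.1960… = £44,602.24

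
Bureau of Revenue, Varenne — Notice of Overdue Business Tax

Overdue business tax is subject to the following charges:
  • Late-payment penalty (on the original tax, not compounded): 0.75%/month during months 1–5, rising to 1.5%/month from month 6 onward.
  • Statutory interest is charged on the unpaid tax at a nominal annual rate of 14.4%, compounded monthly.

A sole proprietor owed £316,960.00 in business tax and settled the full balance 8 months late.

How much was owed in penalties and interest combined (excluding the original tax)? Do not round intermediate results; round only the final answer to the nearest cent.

£57,886.48

Penalty, months 1–5: 5 × 0.75% × £316,960.00 = £11,886.00
Penalty, months 6–8: 3 × 1.5% × £316,960.00 = £14,263.20
Interest (14.4%/yr ÷ 12 = 1.2%/month): £316,960.00 × ((1 + 0.012)^8 − 1) = £31,737.2788…
Penalties + interest = £26,149.2000 + £31,737.2788… = £57,886.48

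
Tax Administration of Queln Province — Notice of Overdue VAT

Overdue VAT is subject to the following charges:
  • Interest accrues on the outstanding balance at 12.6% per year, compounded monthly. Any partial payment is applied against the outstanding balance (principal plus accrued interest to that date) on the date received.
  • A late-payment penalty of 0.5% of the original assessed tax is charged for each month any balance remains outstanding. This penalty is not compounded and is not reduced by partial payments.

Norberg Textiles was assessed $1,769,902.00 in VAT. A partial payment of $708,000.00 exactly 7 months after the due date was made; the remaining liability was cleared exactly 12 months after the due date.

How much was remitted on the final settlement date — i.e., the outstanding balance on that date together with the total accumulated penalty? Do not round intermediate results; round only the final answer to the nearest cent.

Monthly rate = 12.6% ÷ 12 = 1.05%
Balance at month 7: $1,769,902.0000 × (1 + 0.0105)^7 = $1,904,160.0312…
After $708,000.00 payment: $1,904,160.0312… − $708,000.00 = $1,196,160.0312…
Balance at month 12: $1,196,160.0312… × (1 + 0.0105)^5 = $1,260,291.1192…
Penalty: 12 × 0.5% × $1,769,902.00 = $106,194.12
Final settlement = outstanding balance + penalty = $1,260,291.1192… + $106,194.12 = $1,366,485.24

$1,366,485.24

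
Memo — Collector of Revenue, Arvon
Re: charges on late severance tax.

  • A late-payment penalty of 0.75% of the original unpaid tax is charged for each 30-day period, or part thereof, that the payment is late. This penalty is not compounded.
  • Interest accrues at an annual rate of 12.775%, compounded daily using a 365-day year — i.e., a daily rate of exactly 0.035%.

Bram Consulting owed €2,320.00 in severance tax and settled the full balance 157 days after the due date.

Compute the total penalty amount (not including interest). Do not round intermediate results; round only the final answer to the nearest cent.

€104.40

Penalty periods: ⌈157/30⌉ = 6; penalty = 6 × 0.75% × €2,320.00 = €104.40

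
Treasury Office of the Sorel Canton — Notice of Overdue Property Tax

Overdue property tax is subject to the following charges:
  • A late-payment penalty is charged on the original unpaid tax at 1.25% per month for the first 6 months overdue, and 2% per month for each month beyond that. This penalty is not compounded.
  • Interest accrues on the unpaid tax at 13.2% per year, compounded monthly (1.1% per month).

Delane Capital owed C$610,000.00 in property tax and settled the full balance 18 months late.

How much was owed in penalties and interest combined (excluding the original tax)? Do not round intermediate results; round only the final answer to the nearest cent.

C$324,913.64

Penalty, months 1–6: 6 × 1.25% × C$610,000.00 = C$45,750.00
Penalty, months 7–18: 12 × 2% × C$610,000.00 = C$146,400.00
Interest: C$610,000.00 × ((1 + 0.011)^18 − 1) = C$610,000.00 × 0.2176453… = C$132,763.6396…
Penalties + interest = C$192,150.0000 + C$132,763.6396… = C$324,913.64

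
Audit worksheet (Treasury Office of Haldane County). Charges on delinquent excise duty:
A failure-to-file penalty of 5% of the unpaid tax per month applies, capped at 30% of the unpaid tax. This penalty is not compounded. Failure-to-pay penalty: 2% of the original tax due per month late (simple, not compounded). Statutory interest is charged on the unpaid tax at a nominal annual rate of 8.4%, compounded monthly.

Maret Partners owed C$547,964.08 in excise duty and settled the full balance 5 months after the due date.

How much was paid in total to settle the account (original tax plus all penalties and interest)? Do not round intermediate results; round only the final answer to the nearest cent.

C$759,200.64

Failure-to-file: 5 × 5% × C$547,964.08 = C$136,991.02 (under the 30% cap)
Failure-to-pay penalty: 5 × 2% × C$547,964.08 = C$54,796.41…
Interest (8.4%/yr ÷ 12 = 0.7%/month): C$547,964.08 × ((1 + 0.007)^5 − 1) = C$19,449.1313…
Total = C$547,964.08 + C$191,787.4280 + C$19,449.1313… = C$759,200.64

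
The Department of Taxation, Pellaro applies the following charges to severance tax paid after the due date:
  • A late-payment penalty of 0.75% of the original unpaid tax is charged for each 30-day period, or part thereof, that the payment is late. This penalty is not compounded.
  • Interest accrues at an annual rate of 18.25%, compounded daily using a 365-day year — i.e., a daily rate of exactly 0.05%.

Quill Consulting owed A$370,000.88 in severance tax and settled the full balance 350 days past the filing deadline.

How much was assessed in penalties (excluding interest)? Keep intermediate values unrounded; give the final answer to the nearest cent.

Penalty periods: ⌈350/30⌉ = 12; penalty = 12 × 0.75% × A$370,000.88 = A$33,300.08…

A$33,300.08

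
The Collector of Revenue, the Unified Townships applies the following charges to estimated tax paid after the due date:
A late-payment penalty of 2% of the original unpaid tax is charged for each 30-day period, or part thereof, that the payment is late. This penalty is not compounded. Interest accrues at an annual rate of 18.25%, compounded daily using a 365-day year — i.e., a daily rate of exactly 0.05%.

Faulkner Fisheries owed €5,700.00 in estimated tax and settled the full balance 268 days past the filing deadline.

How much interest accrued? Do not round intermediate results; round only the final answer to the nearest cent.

€817.12

Interest: €5,700.00 × ((1 + 0.0005)^268 − 1) = €5,700.00 × 0.14335453… = €817.1208…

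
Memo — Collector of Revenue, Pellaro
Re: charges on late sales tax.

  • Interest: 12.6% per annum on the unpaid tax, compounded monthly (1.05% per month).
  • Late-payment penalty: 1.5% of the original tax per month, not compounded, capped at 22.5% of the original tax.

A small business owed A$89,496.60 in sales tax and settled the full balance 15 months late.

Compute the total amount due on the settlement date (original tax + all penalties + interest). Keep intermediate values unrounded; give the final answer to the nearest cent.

Penalty (uncapped): 15 × 1.5% × A$89,496.60 = A$20,136.74…; cap = 22.5% × A$89,496.60 = A$20,136.74… → penalty = A$20,136.74…
Interest: A$89,496.60 × ((1 + 0.0105)^15 − 1) = A$89,496.60 × 0.1696200… = A$15,180.4089…
Total = A$89,496.60 + A$20,136.7350 + A$15,180.4089… = A$124,813.74

A$124,813.74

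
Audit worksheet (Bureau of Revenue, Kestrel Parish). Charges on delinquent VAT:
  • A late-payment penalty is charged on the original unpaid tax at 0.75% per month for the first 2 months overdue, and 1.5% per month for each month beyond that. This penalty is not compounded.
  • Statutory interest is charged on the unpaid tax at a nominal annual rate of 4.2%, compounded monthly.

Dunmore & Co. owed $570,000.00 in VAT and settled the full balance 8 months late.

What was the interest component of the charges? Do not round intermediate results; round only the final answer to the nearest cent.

Interest (4.2%/yr ÷ 12 = 0.35%/month): $570,000.00 × ((1 + 0.0035)^8 − 1) = $16,156.8846…

$16,156.88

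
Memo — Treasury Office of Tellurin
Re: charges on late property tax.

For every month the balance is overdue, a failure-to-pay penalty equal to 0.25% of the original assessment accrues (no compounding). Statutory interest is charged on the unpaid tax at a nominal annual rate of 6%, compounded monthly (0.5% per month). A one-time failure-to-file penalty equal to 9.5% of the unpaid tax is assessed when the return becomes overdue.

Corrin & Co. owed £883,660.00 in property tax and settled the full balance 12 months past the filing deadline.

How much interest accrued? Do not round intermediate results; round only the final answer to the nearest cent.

Interest: £883,660.00 × ((1 + 0.005)^12 − 1) = £883,660.00 × 0.0616778… = £54,502.2152…

£54,502.22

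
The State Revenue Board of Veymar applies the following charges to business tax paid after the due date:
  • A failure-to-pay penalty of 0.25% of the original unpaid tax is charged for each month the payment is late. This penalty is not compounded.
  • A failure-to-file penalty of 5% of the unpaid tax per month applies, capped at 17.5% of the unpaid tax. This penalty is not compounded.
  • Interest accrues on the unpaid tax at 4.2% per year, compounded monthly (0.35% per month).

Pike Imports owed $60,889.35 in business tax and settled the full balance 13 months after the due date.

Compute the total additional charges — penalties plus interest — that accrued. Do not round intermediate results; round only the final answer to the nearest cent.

$15,463.94

Failure-to-file: 13 × 5% × $60,889.35 = $39,578.08…, capped at 17.5% × $60,889.35 = $10,655.64…
Failure-to-pay penalty = 0.25% × $60,889.35 × 13 mo = $1,978.90…
Interest: $60,889.35 × ((1 + 0.0035)^13 − 1) = $60,889.35 × 0.0464679… = $2,829.3984…
Penalties + interest = $12,634.5401… + $2,829.3984… = $15,463.94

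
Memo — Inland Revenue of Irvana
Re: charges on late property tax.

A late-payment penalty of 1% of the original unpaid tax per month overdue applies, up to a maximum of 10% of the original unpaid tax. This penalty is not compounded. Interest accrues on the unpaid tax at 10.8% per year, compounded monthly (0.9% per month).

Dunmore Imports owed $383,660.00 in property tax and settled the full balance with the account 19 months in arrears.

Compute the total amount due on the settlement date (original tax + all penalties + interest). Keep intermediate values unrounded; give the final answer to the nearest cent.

$493,226.98

Penalty (uncapped): 19 × 1% × $383,660.00 = $72,895.40; cap = 10% × $383,660.00 = $38,366.00 → penalty = $38,366.00
Interest: $383,660.00 × ((1 + 0.009)^19 − 1) = $383,660.00 × 0.1855835… = $71,200.9782…
Total = $383,660.00 + $38,366.0000 + $71,200.9782… = $493,226.98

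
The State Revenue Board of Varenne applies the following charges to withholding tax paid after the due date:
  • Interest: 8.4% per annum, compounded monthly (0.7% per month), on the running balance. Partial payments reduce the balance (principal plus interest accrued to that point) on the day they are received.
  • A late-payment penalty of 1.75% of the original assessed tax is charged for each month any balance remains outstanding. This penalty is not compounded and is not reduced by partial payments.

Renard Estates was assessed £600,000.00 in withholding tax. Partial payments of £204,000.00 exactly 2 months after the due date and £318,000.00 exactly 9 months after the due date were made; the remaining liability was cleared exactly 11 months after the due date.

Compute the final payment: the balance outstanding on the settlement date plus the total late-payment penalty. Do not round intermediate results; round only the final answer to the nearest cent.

Balance at month 2: £600,000.0000 × (1 + 0.007)^2 = £608,429.4000
After £204,000.00 payment: £608,429.4000 − £204,000.00 = £404,429.4000
Balance at month 9: £404,429.4000 × (1 + 0.007)^7 = £424,667.4878…
After £318,000.00 payment: £424,667.4878… − £318,000.00 = £106,667.4878…
Balance at month 11: £106,667.4878… × (1 + 0.007)^2 = £108,166.0593…
Penalty: 11 × 1.75% × £600,000.00 = £115,500.00
Final settlement = outstanding balance + penalty = £108,166.0593… + £115,500.00 = £223,666.06

£223,666.06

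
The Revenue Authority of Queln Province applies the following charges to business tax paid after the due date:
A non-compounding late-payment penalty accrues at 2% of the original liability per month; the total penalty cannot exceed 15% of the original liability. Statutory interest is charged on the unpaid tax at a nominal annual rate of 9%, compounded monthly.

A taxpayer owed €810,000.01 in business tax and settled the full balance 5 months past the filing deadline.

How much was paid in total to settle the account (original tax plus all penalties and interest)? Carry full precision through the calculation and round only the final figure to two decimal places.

€921,834.07

Penalty: 5 × 2% × €810,000.01 = €81,000.00… (below the 15% cap of €121,500.00…)
Interest (9%/yr ÷ 12 = 0.75%/month): €810,000.01 × ((1 + 0.0075)^5 − 1) = €30,834.0554…
Total = €810,000.01 + €81,000.0010 + €30,834.0554… = €921,834.07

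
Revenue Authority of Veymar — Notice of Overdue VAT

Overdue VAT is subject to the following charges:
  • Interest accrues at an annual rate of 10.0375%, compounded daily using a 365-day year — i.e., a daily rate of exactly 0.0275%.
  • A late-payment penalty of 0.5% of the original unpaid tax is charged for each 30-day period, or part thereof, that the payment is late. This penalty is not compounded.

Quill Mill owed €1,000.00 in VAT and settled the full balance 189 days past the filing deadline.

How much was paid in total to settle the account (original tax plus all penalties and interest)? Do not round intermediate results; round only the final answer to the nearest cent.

€1,088.34

Penalty periods: ⌈189/30⌉ = 7; penalty = 7 × 0.5% × €1,000.00 = €35.00
Interest: €1,000.00 × ((1 + 0.000275)^189 − 1) = €1,000.00 × 0.05334188… = €53.3419…
Total = €1,000.00 + €35.0000 + €53.3419… = €1,088.34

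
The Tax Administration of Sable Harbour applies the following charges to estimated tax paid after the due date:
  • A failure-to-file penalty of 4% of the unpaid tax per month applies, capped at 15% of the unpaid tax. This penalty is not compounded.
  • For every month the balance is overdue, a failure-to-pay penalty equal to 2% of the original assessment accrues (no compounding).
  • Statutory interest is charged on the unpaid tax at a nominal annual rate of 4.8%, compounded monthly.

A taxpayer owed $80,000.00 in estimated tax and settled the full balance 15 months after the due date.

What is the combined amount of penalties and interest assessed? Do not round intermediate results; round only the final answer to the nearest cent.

$40,936.76

Failure-to-file: 15 × 4% × $80,000.00 = $48,000.00, capped at 15% × $80,000.00 = $12,000.00
Failure-to-pay penalty: 15 × 2% × $80,000.00 = $24,000.00
Interest (4.8%/yr ÷ 12 = 0.4%/month): $80,000.00 × ((1 + 0.004)^15 − 1) = $4,936.7578…
Penalties + interest = $36,000.0000 + $4,936.7578… = $40,936.76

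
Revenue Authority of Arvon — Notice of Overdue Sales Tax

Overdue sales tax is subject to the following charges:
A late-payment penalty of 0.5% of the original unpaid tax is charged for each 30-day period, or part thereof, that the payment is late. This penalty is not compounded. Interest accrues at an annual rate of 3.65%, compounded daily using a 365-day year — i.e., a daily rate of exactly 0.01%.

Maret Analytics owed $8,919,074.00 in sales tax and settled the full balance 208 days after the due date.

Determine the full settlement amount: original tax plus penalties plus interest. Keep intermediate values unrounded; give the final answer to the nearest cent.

Penalty periods: ⌈208/30⌉ = 7; penalty = 7 × 0.5% × $8,919,074.00 = $312,167.59
Interest: $8,919,074.00 × ((1 + 0.0001)^208 − 1) = $8,919,074.00 × 0.02101677… = $187,450.0900…
Total = $8,919,074.00 + $312,167.5900 + $187,450.0900… = $9,418,691.68

$9,418,691.68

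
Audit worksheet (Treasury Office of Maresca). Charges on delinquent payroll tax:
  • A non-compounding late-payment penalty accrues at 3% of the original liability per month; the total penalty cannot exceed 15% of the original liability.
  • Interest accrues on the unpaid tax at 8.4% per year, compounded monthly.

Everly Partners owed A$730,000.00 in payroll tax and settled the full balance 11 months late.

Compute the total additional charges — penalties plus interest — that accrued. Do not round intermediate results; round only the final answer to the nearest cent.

Penalty (uncapped): 11 × 3% × A$730,000.00 = A$240,900.00; cap = 15% × A$730,000.00 = A$109,500.00 → penalty = A$109,500.00
Interest (8.4%/yr ÷ 12 = 0.7%/month): A$730,000.00 × ((1 + 0.007)^11 − 1) = A$58,219.2485…
Penalties + interest = A$109,500.0000 + A$58,219.2485… = A$167,719.25

A$167,719.25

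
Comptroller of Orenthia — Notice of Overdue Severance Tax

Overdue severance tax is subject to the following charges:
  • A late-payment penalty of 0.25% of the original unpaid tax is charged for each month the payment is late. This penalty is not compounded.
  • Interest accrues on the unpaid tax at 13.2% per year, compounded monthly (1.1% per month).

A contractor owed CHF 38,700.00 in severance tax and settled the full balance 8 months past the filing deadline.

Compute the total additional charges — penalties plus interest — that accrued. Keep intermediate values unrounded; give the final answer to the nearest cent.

CHF 4,313.64

Late-payment penalty: 8 × 0.25% × CHF 38,700.00 = CHF 774.00
Interest: CHF 38,700.00 × ((1 + 0.011)^8 − 1) = CHF 38,700.00 × 0.0914636… = CHF 3,539.6402…
Penalties + interest = CHF 774.0000 + CHF 3,539.6402… = CHF 4,313.64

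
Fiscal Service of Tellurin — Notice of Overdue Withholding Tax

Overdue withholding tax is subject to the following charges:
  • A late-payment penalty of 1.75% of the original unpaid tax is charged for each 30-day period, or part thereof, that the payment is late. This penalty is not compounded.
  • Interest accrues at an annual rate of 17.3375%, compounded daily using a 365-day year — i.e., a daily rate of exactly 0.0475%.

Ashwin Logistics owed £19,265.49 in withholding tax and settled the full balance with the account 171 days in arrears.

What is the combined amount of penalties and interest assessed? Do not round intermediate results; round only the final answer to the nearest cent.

£3,652.62

Penalty periods: ⌈171/30⌉ = 6; penalty = 6 × 1.75% × £19,265.49 = £2,022.88…
Interest: £19,265.49 × ((1 + 0.000475)^171 − 1) = £19,265.49 × 0.08459399… = £1,629.7447…
Penalties + interest = £2,022.8765… + £1,629.7447… = £3,652.62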